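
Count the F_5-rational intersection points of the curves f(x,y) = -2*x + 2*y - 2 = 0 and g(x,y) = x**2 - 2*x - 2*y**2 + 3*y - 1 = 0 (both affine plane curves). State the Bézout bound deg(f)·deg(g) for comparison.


Common zeros: {(0, 1), (2, 3)}; count = 2; Bézout bound = 2.

deg(f) = 1, deg(g) = 2, so Bézout bound = 2.
Scan x ∈ F_5. For each x, list the y ∈ F_5 with f(x, y) ≡ 0 and those with g(x, y) ≡ 0 (mod 5); the common zeros in that column are the intersection.
  x = 0: f ≡ 0 at y ∈ {1}; g ≡ 0 at y ∈ {1, 3}; common: {1}.
  x = 1: f ≡ 0 at y ∈ {2}; g ≡ 0 at y ∈ ∅; common: ∅.
  x = 2: f ≡ 0 at y ∈ {3}; g ≡ 0 at y ∈ {1, 3}; common: {3}.
  x = 3: f ≡ 0 at y ∈ {4}; g ≡ 0 at y ∈ {2}; common: ∅.
  x = 4: f ≡ 0 at y ∈ {0}; g ≡ 0 at y ∈ {2}; common: ∅.
Collecting: common zeros = {(0, 1), (2, 3)}, so the count is 2.
Comparison with the Bézout bound: 2 ≤ 2 = deg(f)·deg(g), as expected for curves with no common component (the bound is attained).


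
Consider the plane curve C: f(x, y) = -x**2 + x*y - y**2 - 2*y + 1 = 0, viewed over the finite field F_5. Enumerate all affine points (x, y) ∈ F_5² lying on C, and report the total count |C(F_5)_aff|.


Affine F_5-points: {(1, 0), (1, 4), (3, 2), (3, 4), (4, 0), (4, 2)}; count = 6.

For each of the 25 pairs (x, y) ∈ F_5², evaluate f(x, y) mod 5. Record the zeros.
  x = 0: [0↦1, 1↦3, 2↦3, 3↦1, 4↦2]  zeros at y ∈ ∅
  x = 1: [0↦0, 1↦3, 2↦4, 3↦3, 4↦0]  zeros at y ∈ {0, 4}
  x = 2: [0↦2, 1↦1, 2↦3, 3↦3, 4↦1]  zeros at y ∈ ∅
  x = 3: [0↦2, 1↦2, 2↦0, 3↦1, 4↦0]  zeros at y ∈ {2, 4}
  x = 4: [0↦0, 1↦1, 2↦0, 3↦2, 4↦2]  zeros at y ∈ {0, 2}
Collecting zeros: affine points = {(1, 0), (1, 4), (3, 2), (3, 4), (4, 0), (4, 2)}.
Total count |C(F_5)_aff| = 6.


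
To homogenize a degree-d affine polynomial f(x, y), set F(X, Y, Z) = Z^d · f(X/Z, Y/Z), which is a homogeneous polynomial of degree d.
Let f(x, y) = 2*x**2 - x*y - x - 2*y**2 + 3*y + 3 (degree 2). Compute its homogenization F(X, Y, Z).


F(X, Y, Z) = 2*X**2 - X*Y - X*Z - 2*Y**2 + 3*Y*Z + 3*Z**2

deg(f) = 2.
Substitute x = X/Z, y = Y/Z into f, then multiply by Z^2.
  monomial 2·x^2·y^0 ↦ 2·X^2·Y^0·Z^0.
  monomial -1·x^1·y^1 ↦ -1·X^1·Y^1·Z^0.
  monomial -1·x^1·y^0 ↦ -1·X^1·Y^0·Z^1.
  monomial -2·x^0·y^2 ↦ -2·X^0·Y^2·Z^0.
  monomial 3·x^0·y^1 ↦ 3·X^0·Y^1·Z^1.
  monomial 3·x^0·y^0 ↦ 3·X^0·Y^0·Z^2.
Collecting: F(X, Y, Z) = 2*X**2 - X*Y - X*Z - 2*Y**2 + 3*Y*Z + 3*Z**2.


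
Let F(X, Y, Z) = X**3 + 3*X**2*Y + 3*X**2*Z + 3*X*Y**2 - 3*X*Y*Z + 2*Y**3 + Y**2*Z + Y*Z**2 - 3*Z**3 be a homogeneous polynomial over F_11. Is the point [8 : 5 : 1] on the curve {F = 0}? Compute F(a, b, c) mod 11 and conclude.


F(8,5,1) ≡ 1 (mod 11); P is NOT on the curve.

Evaluate F(8, 5, 1) term-by-term (mod 11).
  X**3 ↦ 1·512·1·1 = 512
  3*X**2*Y ↦ 3·64·5·1 = 960
  3*X**2*Z ↦ 3·64·1·1 = 192
  3*X*Y**2 ↦ 3·8·25·1 = 600
  -3*X*Y*Z ↦ -3·8·5·1 = -120
  2*Y**3 ↦ 2·1·125·1 = 250
  Y**2*Z ↦ 1·1·25·1 = 25
  Y*Z**2 ↦ 1·1·5·1 = 5
  -3*Z**3 ↦ -3·1·1·1 = -3
Sum: F(8, 5, 1) = (512) + (960) + (192) + (600) + (-120) + (250) + (25) + (5) + (-3) = 2421.
Reducing mod 11: 2421 ≡ 1 (mod 11).
Since F(a, b, c) ≡ 1 ≠ 0 (mod 11), P does NOT lie on the curve.


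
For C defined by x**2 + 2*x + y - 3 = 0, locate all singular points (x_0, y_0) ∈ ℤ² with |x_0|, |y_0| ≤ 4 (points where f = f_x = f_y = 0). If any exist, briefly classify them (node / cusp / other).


No singular points in the scanned grid; C is smooth there.

Compute partial derivatives:
  f_x = 2*x + 2.
  f_y = 1.
f_y = 1 is a nonzero constant, so f_y never vanishes: no point (x, y) can satisfy f = f_x = f_y = 0. In particular no (x, y) ∈ {−4, ..., 4}² is singular; the curve is smooth.


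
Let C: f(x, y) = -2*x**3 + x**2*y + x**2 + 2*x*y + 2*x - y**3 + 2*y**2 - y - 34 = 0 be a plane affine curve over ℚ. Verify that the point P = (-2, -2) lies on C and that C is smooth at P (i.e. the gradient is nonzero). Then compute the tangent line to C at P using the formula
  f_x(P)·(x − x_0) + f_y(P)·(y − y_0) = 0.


Tangent line at P: -22*x - 21*y - 86 = 0.

Step 1: f(-2, -2) = 0, so P lies on C.
Step 2: partial derivatives
  f_x(x, y) = -6*x**2 + 2*x*y + 2*x + 2*y + 2, f_y(x, y) = x**2 + 2*x - 3*y**2 + 4*y - 1.
  f_x(P) = -22, f_y(P) = -21 (gradient nonzero, so P is smooth).
Step 3: tangent line at P: -22·(x − -2) + -21·(y − -2) = 0.
Expanding: -22*x - 21*y - 86 = 0.


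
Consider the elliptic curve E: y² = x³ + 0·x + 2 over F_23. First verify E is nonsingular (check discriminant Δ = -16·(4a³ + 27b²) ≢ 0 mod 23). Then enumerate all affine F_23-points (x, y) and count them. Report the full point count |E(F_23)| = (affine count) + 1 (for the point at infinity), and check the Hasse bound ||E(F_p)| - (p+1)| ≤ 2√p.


Affine points = {(0, 5), (0, 18), (1, 7), (1, 16), (3, 11), (3, 12), (5, 9), (5, 14), (7, 0), (8, 10), (8, 13), (9, 8), (9, 15), (10, 6), (10, 17), (14, 3), (14, 20), (16, 2), (16, 21), (17, 4), (17, 19), (22, 1), (22, 22)}; affine count = 23; |E(F_23)| = 24.

Discriminant check: Δ ∝ 4a³ + 27b² = 4·0³ + 27·2² = 4·0 + 27·4 ≡ 16 (mod 23). Nonzero ⇒ E is nonsingular.
For each x ∈ F_23, compute rhs = x³ + 0·x + 2 mod 23, then count y ∈ F_23 with y² ≡ rhs.
  x = 0: rhs = 2, matching y values: 5, 18 (2 points).
  x = 1: rhs = 3, matching y values: 7, 16 (2 points).
  x = 2: rhs = 10, matching y values: none (0 points).
  x = 3: rhs = 6, matching y values: 11, 12 (2 points).
  x = 4: rhs = 20, matching y values: none (0 points).
  x = 5: rhs = 12, matching y values: 9, 14 (2 points).
  x = 6: rhs = 11, matching y values: none (0 points).
  x = 7: rhs = 0, matching y values: 0 (1 points).
  x = 8: rhs = 8, matching y values: 10, 13 (2 points).
  x = 9: rhs = 18, matching y values: 8, 15 (2 points).
  x = 10: rhs = 13, matching y values: 6, 17 (2 points).
  x = 11: rhs = 22, matching y values: none (0 points).
  x = 12: rhs = 5, matching y values: none (0 points).
  x = 13: rhs = 14, matching y values: none (0 points).
  x = 14: rhs = 9, matching y values: 3, 20 (2 points).
  x = 15: rhs = 19, matching y values: none (0 points).
  x = 16: rhs = 4, matching y values: 2, 21 (2 points).
  x = 17: rhs = 16, matching y values: 4, 19 (2 points).
  x = 18: rhs = 15, matching y values: none (0 points).
  x = 19: rhs = 7, matching y values: none (0 points).
  x = 20: rhs = 21, matching y values: none (0 points).
  x = 21: rhs = 17, matching y values: none (0 points).
  x = 22: rhs = 1, matching y values: 1, 22 (2 points).
Total affine count: 23.
Full point count |E(F_23)| = 23 + 1 = 24.
Hasse bound: |24 − (23+1)| = |0| = 0 ≤ 2√23 ≈ 9.5917 ✓.


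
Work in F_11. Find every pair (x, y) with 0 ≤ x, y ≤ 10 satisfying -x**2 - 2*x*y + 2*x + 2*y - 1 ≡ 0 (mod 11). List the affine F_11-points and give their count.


Affine F_11-points: {(0, 6), (1, 0), (1, 1), (1, 2), (1, 3), (1, 4), (1, 5), (1, 6), (1, 7), (1, 8), (1, 9), (1, 10), (2, 5), (3, 10), (4, 4), (5, 9), (6, 3), (7, 8), (8, 2), (9, 7), (10, 1)}; count = 21.

For each of the 121 pairs (x, y) ∈ F_11², evaluate f(x, y) mod 11. Record the zeros.
  x = 0: [0↦10, 1↦1, 2↦3, 3↦5, 4↦7, 5↦9, 6↦0, 7↦2, 8↦4, 9↦6, 10↦8]  zeros at y ∈ {6}
  x = 1: [0↦0, 1↦0, 2↦0, 3↦0, 4↦0, 5↦0, 6↦0, 7↦0, 8↦0, 9↦0, 10↦0]  zeros at y ∈ {0, 1, 2, 3, 4, 5, 6, 7, 8, 9, 10}
  x = 2: [0↦10, 1↦8, 2↦6, 3↦4, 4↦2, 5↦0, 6↦9, 7↦7, 8↦5, 9↦3, 10↦1]  zeros at y ∈ {5}
  x = 3: [0↦7, 1↦3, 2↦10, 3↦6, 4↦2, 5↦9, 6↦5, 7↦1, 8↦8, 9↦4, 10↦0]  zeros at y ∈ {10}
  x = 4: [0↦2, 1↦7, 2↦1, 3↦6, 4↦0, 5↦5, 6↦10, 7↦4, 8↦9, 9↦3, 10↦8]  zeros at y ∈ {4}
  x = 5: [0↦6, 1↦9, 2↦1, 3↦4, 4↦7, 5↦10, 6↦2, 7↦5, 8↦8, 9↦0, 10↦3]  zeros at y ∈ {9}
  x = 6: [0↦8, 1↦9, 2↦10, 3↦0, 4↦1, 5↦2, 6↦3, 7↦4, 8↦5, 9↦6, 10↦7]  zeros at y ∈ {3}
  x = 7: [0↦8, 1↦7, 2↦6, 3↦5, 4↦4, 5↦3, 6↦2, 7↦1, 8↦0, 9↦10, 10↦9]  zeros at y ∈ {8}
  x = 8: [0↦6, 1↦3, 2↦0, 3↦8, 4↦5, 5↦2, 6↦10, 7↦7, 8↦4, 9↦1, 10↦9]  zeros at y ∈ {2}
  x = 9: [0↦2, 1↦8, 2↦3, 3↦9, 4↦4, 5↦10, 6↦5, 7↦0, 8↦6, 9↦1, 10↦7]  zeros at y ∈ {7}
  x = 10: [0↦7, 1↦0, 2↦4, 3↦8, 4↦1, 5↦5, 6↦9, 7↦2, 8↦6, 9↦10, 10↦3]  zeros at y ∈ {1}
Collecting zeros: affine points = {(0, 6), (1, 0), (1, 1), (1, 2), (1, 3), (1, 4), (1, 5), (1, 6), (1, 7), (1, 8), (1, 9), (1, 10), (2, 5), (3, 10), (4, 4), (5, 9), (6, 3), (7, 8), (8, 2), (9, 7), (10, 1)}.
Total count |C(F_11)_aff| = 21.


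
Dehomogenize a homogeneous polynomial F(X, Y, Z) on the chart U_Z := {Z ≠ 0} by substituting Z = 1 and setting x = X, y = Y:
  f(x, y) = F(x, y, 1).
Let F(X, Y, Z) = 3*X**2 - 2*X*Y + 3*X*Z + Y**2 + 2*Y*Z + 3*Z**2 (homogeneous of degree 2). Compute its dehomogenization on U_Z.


f(x, y) = 3*x**2 - 2*x*y + 3*x + y**2 + 2*y + 3

On U_Z we set Z = 1. Each monomial c·X^i·Y^j·Z^k in F becomes c·x^i·y^j·1^k = c·x^i·y^j.
Substituting Z = 1: F(X, Y, 1) = 3*x**2 - 2*x*y + 3*x + y**2 + 2*y + 3.
Note: deg(f) ≤ deg(F) = 2; strict inequality happens when F is divisible by Z (lost terms).


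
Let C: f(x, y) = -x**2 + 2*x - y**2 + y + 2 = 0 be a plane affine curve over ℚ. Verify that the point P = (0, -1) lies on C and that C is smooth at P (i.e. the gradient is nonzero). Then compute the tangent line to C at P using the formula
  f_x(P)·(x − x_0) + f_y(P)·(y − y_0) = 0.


Tangent line at P: 2*x + 3*y + 3 = 0.

Step 1: f(0, -1) = 0, so P lies on C.
Step 2: partial derivatives
  f_x(x, y) = 2 - 2*x, f_y(x, y) = 1 - 2*y.
  f_x(P) = 2, f_y(P) = 3 (gradient nonzero, so P is smooth).
Step 3: tangent line at P: 2·(x − 0) + 3·(y − -1) = 0.
Expanding: 2*x + 3*y + 3 = 0.


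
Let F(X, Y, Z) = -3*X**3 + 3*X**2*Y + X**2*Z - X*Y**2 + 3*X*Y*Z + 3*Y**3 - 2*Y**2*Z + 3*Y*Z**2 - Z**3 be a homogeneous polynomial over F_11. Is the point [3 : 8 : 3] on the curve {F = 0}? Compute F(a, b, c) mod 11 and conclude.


F(3,8,3) ≡ 9 (mod 11); P is NOT on the curve.

Evaluate F(3, 8, 3) term-by-term (mod 11).
  -3*X**3 ↦ -3·27·1·1 = -81
  3*X**2*Y ↦ 3·9·8·1 = 216
  X**2*Z ↦ 1·9·1·3 = 27
  -X*Y**2 ↦ -1·3·64·1 = -192
  3*X*Y*Z ↦ 3·3·8·3 = 216
  3*Y**3 ↦ 3·1·512·1 = 1536
  -2*Y**2*Z ↦ -2·1·64·3 = -384
  3*Y*Z**2 ↦ 3·1·8·9 = 216
  -Z**3 ↦ -1·1·1·27 = -27
Sum: F(3, 8, 3) = (-81) + (216) + (27) + (-192) + (216) + (1536) + (-384) + (216) + (-27) = 1527.
Reducing mod 11: 1527 ≡ 9 (mod 11).
Since F(a, b, c) ≡ 9 ≠ 0 (mod 11), P does NOT lie on the curve.


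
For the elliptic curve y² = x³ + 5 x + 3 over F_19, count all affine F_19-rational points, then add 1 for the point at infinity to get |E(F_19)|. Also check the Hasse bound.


Affine points = {(1, 3), (1, 16), (3, 8), (3, 11), (4, 7), (4, 12), (5, 1), (5, 18), (7, 1), (7, 18), (8, 2), (8, 17), (9, 6), (9, 13), (12, 9), (12, 10), (13, 2), (13, 17), (14, 9), (14, 10), (17, 2), (17, 17), (18, 4), (18, 15)}; affine count = 24; |E(F_19)| = 25.

Discriminant check: Δ ∝ 4a³ + 27b² = 4·5³ + 27·3² = 4·125 + 27·9 ≡ 2 (mod 19). Nonzero ⇒ E is nonsingular.
For each x ∈ F_19, compute rhs = x³ + 5·x + 3 mod 19, then count y ∈ F_19 with y² ≡ rhs.
  x = 0: rhs = 3, matching y values: none (0 points).
  x = 1: rhs = 9, matching y values: 3, 16 (2 points).
  x = 2: rhs = 2, matching y values: none (0 points).
  x = 3: rhs = 7, matching y values: 8, 11 (2 points).
  x = 4: rhs = 11, matching y values: 7, 12 (2 points).
  x = 5: rhs = 1, matching y values: 1, 18 (2 points).
  x = 6: rhs = 2, matching y values: none (0 points).
  x = 7: rhs = 1, matching y values: 1, 18 (2 points).
  x = 8: rhs = 4, matching y values: 2, 17 (2 points).
  x = 9: rhs = 17, matching y values: 6, 13 (2 points).
  x = 10: rhs = 8, matching y values: none (0 points).
  x = 11: rhs = 2, matching y values: none (0 points).
  x = 12: rhs = 5, matching y values: 9, 10 (2 points).
  x = 13: rhs = 4, matching y values: 2, 17 (2 points).
  x = 14: rhs = 5, matching y values: 9, 10 (2 points).
  x = 15: rhs = 14, matching y values: none (0 points).
  x = 16: rhs = 18, matching y values: none (0 points).
  x = 17: rhs = 4, matching y values: 2, 17 (2 points).
  x = 18: rhs = 16, matching y values: 4, 15 (2 points).
Total affine count: 24.
Full point count |E(F_19)| = 24 + 1 = 25.
Hasse bound: |25 − (19+1)| = |5| = 5 ≤ 2√19 ≈ 8.7178 ✓.


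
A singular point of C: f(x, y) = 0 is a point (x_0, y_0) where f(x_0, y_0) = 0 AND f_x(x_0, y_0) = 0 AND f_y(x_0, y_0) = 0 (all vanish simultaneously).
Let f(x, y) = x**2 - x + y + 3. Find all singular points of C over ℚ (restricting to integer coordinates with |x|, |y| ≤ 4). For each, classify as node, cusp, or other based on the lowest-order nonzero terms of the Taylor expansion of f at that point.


No singular points in the scanned grid; C is smooth there.

Compute partial derivatives:
  f_x = 2*x - 1.
  f_y = 1.
f_y = 1 is a nonzero constant, so f_y never vanishes: no point (x, y) can satisfy f = f_x = f_y = 0. In particular no (x, y) ∈ {−4, ..., 4}² is singular; the curve is smooth.


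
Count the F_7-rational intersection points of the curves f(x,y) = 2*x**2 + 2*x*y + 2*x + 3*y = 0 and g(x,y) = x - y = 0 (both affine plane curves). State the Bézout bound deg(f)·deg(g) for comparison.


Common zeros: {(0, 0), (4, 4)}; count = 2; Bézout bound = 2.

deg(f) = 2, deg(g) = 1, so Bézout bound = 2.
Scan x ∈ F_7. For each x, list the y ∈ F_7 with f(x, y) ≡ 0 and those with g(x, y) ≡ 0 (mod 7); the common zeros in that column are the intersection.
  x = 0: f ≡ 0 at y ∈ {0}; g ≡ 0 at y ∈ {0}; common: {0}.
  x = 1: f ≡ 0 at y ∈ {2}; g ≡ 0 at y ∈ {1}; common: ∅.
  x = 2: f ≡ 0 at y ∈ ∅; g ≡ 0 at y ∈ {2}; common: ∅.
  x = 3: f ≡ 0 at y ∈ {2}; g ≡ 0 at y ∈ {3}; common: ∅.
  x = 4: f ≡ 0 at y ∈ {4}; g ≡ 0 at y ∈ {4}; common: {4}.
  x = 5: f ≡ 0 at y ∈ {4}; g ≡ 0 at y ∈ {5}; common: ∅.
  x = 6: f ≡ 0 at y ∈ {0}; g ≡ 0 at y ∈ {6}; common: ∅.
Collecting: common zeros = {(0, 0), (4, 4)}, so the count is 2.
Comparison with the Bézout bound: 2 ≤ 2 = deg(f)·deg(g), as expected for curves with no common component (the bound is attained).


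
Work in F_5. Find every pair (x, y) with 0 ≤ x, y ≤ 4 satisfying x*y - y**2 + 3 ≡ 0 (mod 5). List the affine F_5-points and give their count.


Affine F_5-points: {(2, 3), (2, 4), (3, 1), (3, 2)}; count = 4.

For each of the 25 pairs (x, y) ∈ F_5², evaluate f(x, y) mod 5. Record the zeros.
  x = 0: [0↦3, 1↦2, 2↦4, 3↦4, 4↦2]  zeros at y ∈ ∅
  x = 1: [0↦3, 1↦3, 2↦1, 3↦2, 4↦1]  zeros at y ∈ ∅
  x = 2: [0↦3, 1↦4, 2↦3, 3↦0, 4↦0]  zeros at y ∈ {3, 4}
  x = 3: [0↦3, 1↦0, 2↦0, 3↦3, 4↦4]  zeros at y ∈ {1, 2}
  x = 4: [0↦3, 1↦1, 2↦2, 3↦1, 4↦3]  zeros at y ∈ ∅
Collecting zeros: affine points = {(2, 3), (2, 4), (3, 1), (3, 2)}.
Total count |C(F_5)_aff| = 4.


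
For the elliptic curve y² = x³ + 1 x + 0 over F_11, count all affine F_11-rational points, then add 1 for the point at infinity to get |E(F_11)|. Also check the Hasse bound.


Affine points = {(0, 0), (5, 3), (5, 8), (7, 3), (7, 8), (8, 5), (8, 6), (9, 1), (9, 10), (10, 3), (10, 8)}; affine count = 11; |E(F_11)| = 12.

Discriminant check: Δ ∝ 4a³ + 27b² = 4·1³ + 27·0² = 4·1 + 27·0 ≡ 4 (mod 11). Nonzero ⇒ E is nonsingular.
For each x ∈ F_11, compute rhs = x³ + 1·x + 0 mod 11, then count y ∈ F_11 with y² ≡ rhs.
  x = 0: rhs = 0, matching y values: 0 (1 points).
  x = 1: rhs = 2, matching y values: none (0 points).
  x = 2: rhs = 10, matching y values: none (0 points).
  x = 3: rhs = 8, matching y values: none (0 points).
  x = 4: rhs = 2, matching y values: none (0 points).
  x = 5: rhs = 9, matching y values: 3, 8 (2 points).
  x = 6: rhs = 2, matching y values: none (0 points).
  x = 7: rhs = 9, matching y values: 3, 8 (2 points).
  x = 8: rhs = 3, matching y values: 5, 6 (2 points).
  x = 9: rhs = 1, matching y values: 1, 10 (2 points).
  x = 10: rhs = 9, matching y values: 3, 8 (2 points).
Total affine count: 11.
Full point count |E(F_11)| = 11 + 1 = 12.
Hasse bound: |12 − (11+1)| = |0| = 0 ≤ 2√11 ≈ 6.6332 ✓.


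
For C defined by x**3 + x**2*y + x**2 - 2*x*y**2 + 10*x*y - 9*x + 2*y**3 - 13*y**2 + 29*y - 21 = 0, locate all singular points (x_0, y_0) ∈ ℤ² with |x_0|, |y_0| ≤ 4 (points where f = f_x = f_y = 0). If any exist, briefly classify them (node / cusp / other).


Singular points: {(-1, 2)}; classification: cusp.

Compute partial derivatives:
  f_x = 3*x**2 + 2*x*y + 2*x - 2*y**2 + 10*y - 9.
  f_y = x**2 - 4*x*y + 10*x + 6*y**2 - 26*y + 29.
Scan x_0 ∈ {−4, ..., 4}. For each x_0, f_y(x_0, y) is a polynomial in y; find its integer roots y ∈ {−4, ..., 4}, then test f_x and f at those candidates.
  x = -4: f_y(-4, y) = 6*y**2 - 10*y + 5; no integer root y with |y| ≤ 4.
  x = -3: f_y(-3, y) = 6*y**2 - 14*y + 8; vanishes at y ∈ {1}. (-3, 1): f_x = 14 ≠ 0.
  x = -2: f_y(-2, y) = 6*y**2 - 18*y + 13; no integer root y with |y| ≤ 4.
  x = -1: f_y(-1, y) = 6*y**2 - 22*y + 20; vanishes at y ∈ {2}. (-1, 2): f_x = 0, f = 0 — SINGULAR.
  x = 0: f_y(0, y) = 6*y**2 - 26*y + 29; no integer root y with |y| ≤ 4.
  x = 1: f_y(1, y) = 6*y**2 - 30*y + 40; no integer root y with |y| ≤ 4.
  x = 2: f_y(2, y) = 6*y**2 - 34*y + 53; no integer root y with |y| ≤ 4.
  x = 3: f_y(3, y) = 6*y**2 - 38*y + 68; no integer root y with |y| ≤ 4.
  x = 4: f_y(4, y) = 6*y**2 - 42*y + 85; no integer root y with |y| ≤ 4.
Only singular point on the grid: (-1, 2).
Classify: substitute x = -1 + u, y = 2 + v and expand: f = u**3 + u**2*v - 2*u*v**2 + 2*v**3 + v**2.
No constant or linear terms (consistent with a singular point). Quadratic part: v**2. Cubic part: u**3 + u**2*v - 2*u*v**2 + 2*v**3.
The quadratic part v**2 is a perfect square, so there is a single (double) tangent line v = 0, i.e. y = 2. Restricting the cubic part to that line (v = 0) leaves u**3 ≠ 0, so f is not divisible by v and the branch is v² ≈ -u**3 to lowest order — this is a cusp.
Classification: cusp.


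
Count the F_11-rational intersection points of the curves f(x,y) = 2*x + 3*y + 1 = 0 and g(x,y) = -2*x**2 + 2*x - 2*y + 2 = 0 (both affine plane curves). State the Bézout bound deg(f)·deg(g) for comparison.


Common zeros: ∅; count = 0; Bézout bound = 2.

deg(f) = 1, deg(g) = 2, so Bézout bound = 2.
Scan x ∈ F_11. For each x, list the y ∈ F_11 with f(x, y) ≡ 0 and those with g(x, y) ≡ 0 (mod 11); the common zeros in that column are the intersection.
  x = 0: f ≡ 0 at y ∈ {7}; g ≡ 0 at y ∈ {1}; common: ∅.
  x = 1: f ≡ 0 at y ∈ {10}; g ≡ 0 at y ∈ {1}; common: ∅.
  x = 2: f ≡ 0 at y ∈ {2}; g ≡ 0 at y ∈ {10}; common: ∅.
  x = 3: f ≡ 0 at y ∈ {5}; g ≡ 0 at y ∈ {6}; common: ∅.
  x = 4: f ≡ 0 at y ∈ {8}; g ≡ 0 at y ∈ {0}; common: ∅.
  x = 5: f ≡ 0 at y ∈ {0}; g ≡ 0 at y ∈ {3}; common: ∅.
  x = 6: f ≡ 0 at y ∈ {3}; g ≡ 0 at y ∈ {4}; common: ∅.
  x = 7: f ≡ 0 at y ∈ {6}; g ≡ 0 at y ∈ {3}; common: ∅.
  x = 8: f ≡ 0 at y ∈ {9}; g ≡ 0 at y ∈ {0}; common: ∅.
  x = 9: f ≡ 0 at y ∈ {1}; g ≡ 0 at y ∈ {6}; common: ∅.
  x = 10: f ≡ 0 at y ∈ {4}; g ≡ 0 at y ∈ {10}; common: ∅.
Collecting: common zeros = ∅, so the count is 0.
Comparison with the Bézout bound: 0 ≤ 2 = deg(f)·deg(g), as expected for curves with no common component (the affine F_11-count falls short of the bound because intersections may lie at infinity, over extension fields, or carry multiplicity).


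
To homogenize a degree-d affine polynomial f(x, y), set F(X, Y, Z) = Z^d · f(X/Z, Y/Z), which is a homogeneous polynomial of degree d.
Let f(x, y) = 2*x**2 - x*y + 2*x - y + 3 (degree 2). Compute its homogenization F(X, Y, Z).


F(X, Y, Z) = 2*X**2 - X*Y + 2*X*Z - Y*Z + 3*Z**2

deg(f) = 2.
Substitute x = X/Z, y = Y/Z into f, then multiply by Z^2.
  monomial 2·x^2·y^0 ↦ 2·X^2·Y^0·Z^0.
  monomial -1·x^1·y^1 ↦ -1·X^1·Y^1·Z^0.
  monomial 2·x^1·y^0 ↦ 2·X^1·Y^0·Z^1.
  monomial -1·x^0·y^1 ↦ -1·X^0·Y^1·Z^1.
  monomial 3·x^0·y^0 ↦ 3·X^0·Y^0·Z^2.
Collecting: F(X, Y, Z) = 2*X**2 - X*Y + 2*X*Z - Y*Z + 3*Z**2.


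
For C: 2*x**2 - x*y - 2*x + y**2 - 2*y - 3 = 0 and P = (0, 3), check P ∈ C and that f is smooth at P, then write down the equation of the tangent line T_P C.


Tangent line at P: -5*x + 4*y - 12 = 0.

Step 1: f(0, 3) = 0, so P lies on C.
Step 2: partial derivatives
  f_x(x, y) = 4*x - y - 2, f_y(x, y) = -x + 2*y - 2.
  f_x(P) = -5, f_y(P) = 4 (gradient nonzero, so P is smooth).
Step 3: tangent line at P: -5·(x − 0) + 4·(y − 3) = 0.
Expanding: -5*x + 4*y - 12 = 0.


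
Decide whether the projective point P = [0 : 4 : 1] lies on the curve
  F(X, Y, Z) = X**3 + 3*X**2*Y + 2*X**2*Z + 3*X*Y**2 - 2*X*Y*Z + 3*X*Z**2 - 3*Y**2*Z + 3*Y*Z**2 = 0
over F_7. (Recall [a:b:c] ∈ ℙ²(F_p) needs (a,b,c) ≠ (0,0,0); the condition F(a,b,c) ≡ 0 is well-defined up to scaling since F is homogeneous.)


F(0,4,1) ≡ 6 (mod 7); P is NOT on the curve.

Evaluate F(0, 4, 1) term-by-term (mod 7).
  X**3 ↦ 1·0·1·1 = 0
  3*X**2*Y ↦ 3·0·4·1 = 0
  2*X**2*Z ↦ 2·0·1·1 = 0
  3*X*Y**2 ↦ 3·0·16·1 = 0
  -2*X*Y*Z ↦ -2·0·4·1 = 0
  3*X*Z**2 ↦ 3·0·1·1 = 0
  -3*Y**2*Z ↦ -3·1·16·1 = -48
  3*Y*Z**2 ↦ 3·1·4·1 = 12
Sum: F(0, 4, 1) = (0) + (0) + (0) + (0) + (0) + (0) + (-48) + (12) = -36.
Reducing mod 7: -36 ≡ 6 (mod 7).
Since F(a, b, c) ≡ 6 ≠ 0 (mod 7), P does NOT lie on the curve.


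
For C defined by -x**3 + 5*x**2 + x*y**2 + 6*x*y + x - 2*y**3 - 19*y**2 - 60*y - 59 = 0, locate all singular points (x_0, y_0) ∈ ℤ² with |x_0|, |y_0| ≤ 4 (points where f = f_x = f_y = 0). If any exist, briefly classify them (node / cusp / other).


Singular points: {(2, -3)}; classification: node.

Compute partial derivatives:
  f_x = -3*x**2 + 10*x + y**2 + 6*y + 1.
  f_y = 2*x*y + 6*x - 6*y**2 - 38*y - 60.
Scan x_0 ∈ {−4, ..., 4}. For each x_0, f_y(x_0, y) is a polynomial in y; find its integer roots y ∈ {−4, ..., 4}, then test f_x and f at those candidates.
  x = -4: f_y(-4, y) = -6*y**2 - 46*y - 84; vanishes at y ∈ {-3}. (-4, -3): f_x = -96 ≠ 0.
  x = -3: f_y(-3, y) = -6*y**2 - 44*y - 78; vanishes at y ∈ {-3}. (-3, -3): f_x = -65 ≠ 0.
  x = -2: f_y(-2, y) = -6*y**2 - 42*y - 72; vanishes at y ∈ {-4, -3}. (-2, -4): f_x = -39 ≠ 0; (-2, -3): f_x = -40 ≠ 0.
  x = -1: f_y(-1, y) = -6*y**2 - 40*y - 66; vanishes at y ∈ {-3}. (-1, -3): f_x = -21 ≠ 0.
  x = 0: f_y(0, y) = -6*y**2 - 38*y - 60; vanishes at y ∈ {-3}. (0, -3): f_x = -8 ≠ 0.
  x = 1: f_y(1, y) = -6*y**2 - 36*y - 54; vanishes at y ∈ {-3}. (1, -3): f_x = -1 ≠ 0.
  x = 2: f_y(2, y) = -6*y**2 - 34*y - 48; vanishes at y ∈ {-3}. (2, -3): f_x = 0, f = 0 — SINGULAR.
  x = 3: f_y(3, y) = -6*y**2 - 32*y - 42; vanishes at y ∈ {-3}. (3, -3): f_x = -5 ≠ 0.
  x = 4: f_y(4, y) = -6*y**2 - 30*y - 36; vanishes at y ∈ {-3, -2}. (4, -3): f_x = -16 ≠ 0; (4, -2): f_x = -15 ≠ 0.
Only singular point on the grid: (2, -3).
Classify: substitute x = 2 + u, y = -3 + v and expand: f = -u**3 - u**2 + u*v**2 - 2*v**3 + v**2.
No constant or linear terms (consistent with a singular point). Quadratic part: -u**2 + v**2. Cubic part: -u**3 + u*v**2 - 2*v**3.
The quadratic part v**2 - u**2 = (v − u)(v + u) splits into two distinct linear factors, so there are two distinct tangent lines y − -3 = ±(x − 2) — this is a node (ordinary double point).
Classification: node.


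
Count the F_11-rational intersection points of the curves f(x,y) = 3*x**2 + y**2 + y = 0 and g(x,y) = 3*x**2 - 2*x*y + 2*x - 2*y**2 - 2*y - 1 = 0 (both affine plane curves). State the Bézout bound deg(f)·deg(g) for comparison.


Common zeros: {(1, 5)}; count = 1; Bézout bound = 4.

deg(f) = 2, deg(g) = 2, so Bézout bound = 4.
Scan x ∈ F_11. For each x, list the y ∈ F_11 with f(x, y) ≡ 0 and those with g(x, y) ≡ 0 (mod 11); the common zeros in that column are the intersection.
  x = 0: f ≡ 0 at y ∈ {0, 10}; g ≡ 0 at y ∈ ∅; common: ∅.
  x = 1: f ≡ 0 at y ∈ {5}; g ≡ 0 at y ∈ {4, 5}; common: {5}.
  x = 2: f ≡ 0 at y ∈ ∅; g ≡ 0 at y ∈ ∅; common: ∅.
  x = 3: f ≡ 0 at y ∈ {2, 8}; g ≡ 0 at y ∈ {1, 6}; common: ∅.
  x = 4: f ≡ 0 at y ∈ ∅; g ≡ 0 at y ∈ {0, 6}; common: ∅.
  x = 5: f ≡ 0 at y ∈ {1, 9}; g ≡ 0 at y ∈ ∅; common: ∅.
  x = 6: f ≡ 0 at y ∈ {1, 9}; g ≡ 0 at y ∈ {7, 8}; common: ∅.
  x = 7: f ≡ 0 at y ∈ ∅; g ≡ 0 at y ∈ ∅; common: ∅.
  x = 8: f ≡ 0 at y ∈ {2, 8}; g ≡ 0 at y ∈ {1}; common: ∅.
  x = 9: f ≡ 0 at y ∈ ∅; g ≡ 0 at y ∈ {5, 7}; common: ∅.
  x = 10: f ≡ 0 at y ∈ {5}; g ≡ 0 at y ∈ {0}; common: ∅.
Collecting: common zeros = {(1, 5)}, so the count is 1.
Comparison with the Bézout bound: 1 ≤ 4 = deg(f)·deg(g), as expected for curves with no common component (the affine F_11-count falls short of the bound because intersections may lie at infinity, over extension fields, or carry multiplicity).


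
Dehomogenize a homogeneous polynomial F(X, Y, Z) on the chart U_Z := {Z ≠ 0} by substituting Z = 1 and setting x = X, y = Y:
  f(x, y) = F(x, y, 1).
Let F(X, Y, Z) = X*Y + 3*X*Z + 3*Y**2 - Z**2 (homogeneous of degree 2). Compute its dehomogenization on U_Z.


f(x, y) = x*y + 3*x + 3*y**2 - 1

On U_Z we set Z = 1. Each monomial c·X^i·Y^j·Z^k in F becomes c·x^i·y^j·1^k = c·x^i·y^j.
Substituting Z = 1: F(X, Y, 1) = x*y + 3*x + 3*y**2 - 1.
Note: deg(f) ≤ deg(F) = 2; strict inequality happens when F is divisible by Z (lost terms).


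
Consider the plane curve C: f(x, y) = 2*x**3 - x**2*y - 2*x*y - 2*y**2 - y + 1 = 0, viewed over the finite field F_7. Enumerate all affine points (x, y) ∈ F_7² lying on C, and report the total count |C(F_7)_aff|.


Affine F_7-points: {(0, 4), (0, 6), (2, 3), (5, 5)}; count = 4.

For each of the 49 pairs (x, y) ∈ F_7², evaluate f(x, y) mod 7. Record the zeros.
  x = 0: [0↦1, 1↦5, 2↦5, 3↦1, 4↦0, 5↦2, 6↦0]  zeros at y ∈ {4, 6}
  x = 1: [0↦3, 1↦4, 2↦1, 3↦1, 4↦4, 5↦3, 6↦5]  zeros at y ∈ ∅
  x = 2: [0↦3, 1↦6, 2↦5, 3↦0, 4↦5, 5↦6, 6↦3]  zeros at y ∈ {3}
  x = 3: [0↦6, 1↦2, 2↦1, 3↦3, 4↦1, 5↦2, 6↦6]  zeros at y ∈ ∅
  x = 4: [0↦3, 1↦4, 2↦1, 3↦1, 4↦4, 5↦3, 6↦5]  zeros at y ∈ ∅
  x = 5: [0↦6, 1↦3, 2↦3, 3↦6, 4↦5, 5↦0, 6↦5]  zeros at y ∈ {5}
  x = 6: [0↦6, 1↦4, 2↦5, 3↦2, 4↦2, 5↦5, 6↦4]  zeros at y ∈ ∅
Collecting zeros: affine points = {(0, 4), (0, 6), (2, 3), (5, 5)}.
Total count |C(F_7)_aff| = 4.


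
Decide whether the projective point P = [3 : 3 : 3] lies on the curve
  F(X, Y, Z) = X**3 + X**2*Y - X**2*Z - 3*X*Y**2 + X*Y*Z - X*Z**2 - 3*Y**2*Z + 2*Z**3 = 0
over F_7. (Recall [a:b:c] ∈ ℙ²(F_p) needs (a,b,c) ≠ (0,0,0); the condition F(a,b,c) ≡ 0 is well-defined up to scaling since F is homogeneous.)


F(3,3,3) ≡ 3 (mod 7); P is NOT on the curve.

Evaluate F(3, 3, 3) term-by-term (mod 7).
  X**3 ↦ 1·27·1·1 = 27
  X**2*Y ↦ 1·9·3·1 = 27
  -X**2*Z ↦ -1·9·1·3 = -27
  -3*X*Y**2 ↦ -3·3·9·1 = -81
  X*Y*Z ↦ 1·3·3·3 = 27
  -X*Z**2 ↦ -1·3·1·9 = -27
  -3*Y**2*Z ↦ -3·1·9·3 = -81
  2*Z**3 ↦ 2·1·1·27 = 54
Sum: F(3, 3, 3) = (27) + (27) + (-27) + (-81) + (27) + (-27) + (-81) + (54) = -81.
Reducing mod 7: -81 ≡ 3 (mod 7).
Since F(a, b, c) ≡ 3 ≠ 0 (mod 7), P does NOT lie on the curve.


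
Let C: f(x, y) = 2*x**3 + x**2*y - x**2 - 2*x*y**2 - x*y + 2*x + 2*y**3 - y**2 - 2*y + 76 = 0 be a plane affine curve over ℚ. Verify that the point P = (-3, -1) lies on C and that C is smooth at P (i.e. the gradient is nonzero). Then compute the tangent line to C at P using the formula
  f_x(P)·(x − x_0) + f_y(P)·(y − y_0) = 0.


Tangent line at P: 67*x + 6*y + 207 = 0.

Step 1: f(-3, -1) = 0, so P lies on C.
Step 2: partial derivatives
  f_x(x, y) = 6*x**2 + 2*x*y - 2*x - 2*y**2 - y + 2, f_y(x, y) = x**2 - 4*x*y - x + 6*y**2 - 2*y - 2.
  f_x(P) = 67, f_y(P) = 6 (gradient nonzero, so P is smooth).
Step 3: tangent line at P: 67·(x − -3) + 6·(y − -1) = 0.
Expanding: 67*x + 6*y + 207 = 0.


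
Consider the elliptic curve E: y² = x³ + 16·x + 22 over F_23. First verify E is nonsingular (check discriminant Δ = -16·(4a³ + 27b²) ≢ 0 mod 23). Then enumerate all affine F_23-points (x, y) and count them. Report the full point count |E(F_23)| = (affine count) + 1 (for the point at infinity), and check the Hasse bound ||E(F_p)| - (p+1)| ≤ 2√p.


Affine points = {(1, 4), (1, 19), (2, 4), (2, 19), (4, 9), (4, 14), (6, 9), (6, 14), (8, 8), (8, 15), (10, 3), (10, 20), (13, 9), (13, 14), (14, 0), (15, 7), (15, 16), (16, 2), (16, 21), (17, 3), (17, 20), (18, 1), (18, 22), (19, 3), (19, 20), (20, 4), (20, 19)}; affine count = 27; |E(F_23)| = 28.

Discriminant check: Δ ∝ 4a³ + 27b² = 4·16³ + 27·22² = 4·4096 + 27·484 ≡ 12 (mod 23). Nonzero ⇒ E is nonsingular.
For each x ∈ F_23, compute rhs = x³ + 16·x + 22 mod 23, then count y ∈ F_23 with y² ≡ rhs.
  x = 0: rhs = 22, matching y values: none (0 points).
  x = 1: rhs = 16, matching y values: 4, 19 (2 points).
  x = 2: rhs = 16, matching y values: 4, 19 (2 points).
  x = 3: rhs = 5, matching y values: none (0 points).
  x = 4: rhs = 12, matching y values: 9, 14 (2 points).
  x = 5: rhs = 20, matching y values: none (0 points).
  x = 6: rhs = 12, matching y values: 9, 14 (2 points).
  x = 7: rhs = 17, matching y values: none (0 points).
  x = 8: rhs = 18, matching y values: 8, 15 (2 points).
  x = 9: rhs = 21, matching y values: none (0 points).
  x = 10: rhs = 9, matching y values: 3, 20 (2 points).
  x = 11: rhs = 11, matching y values: none (0 points).
  x = 12: rhs = 10, matching y values: none (0 points).
  x = 13: rhs = 12, matching y values: 9, 14 (2 points).
  x = 14: rhs = 0, matching y values: 0 (1 points).
  x = 15: rhs = 3, matching y values: 7, 16 (2 points).
  x = 16: rhs = 4, matching y values: 2, 21 (2 points).
  x = 17: rhs = 9, matching y values: 3, 20 (2 points).
  x = 18: rhs = 1, matching y values: 1, 22 (2 points).
  x = 19: rhs = 9, matching y values: 3, 20 (2 points).
  x = 20: rhs = 16, matching y values: 4, 19 (2 points).
  x = 21: rhs = 5, matching y values: none (0 points).
  x = 22: rhs = 5, matching y values: none (0 points).
Total affine count: 27.
Full point count |E(F_23)| = 27 + 1 = 28.
Hasse bound: |28 − (23+1)| = |4| = 4 ≤ 2√23 ≈ 9.5917 ✓.


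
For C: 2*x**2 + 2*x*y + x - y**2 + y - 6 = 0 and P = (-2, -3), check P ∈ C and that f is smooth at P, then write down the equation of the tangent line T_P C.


Tangent line at P: -13*x + 3*y - 17 = 0.

Step 1: f(-2, -3) = 0, so P lies on C.
Step 2: partial derivatives
  f_x(x, y) = 4*x + 2*y + 1, f_y(x, y) = 2*x - 2*y + 1.
  f_x(P) = -13, f_y(P) = 3 (gradient nonzero, so P is smooth).
Step 3: tangent line at P: -13·(x − -2) + 3·(y − -3) = 0.
Expanding: -13*x + 3*y - 17 = 0.


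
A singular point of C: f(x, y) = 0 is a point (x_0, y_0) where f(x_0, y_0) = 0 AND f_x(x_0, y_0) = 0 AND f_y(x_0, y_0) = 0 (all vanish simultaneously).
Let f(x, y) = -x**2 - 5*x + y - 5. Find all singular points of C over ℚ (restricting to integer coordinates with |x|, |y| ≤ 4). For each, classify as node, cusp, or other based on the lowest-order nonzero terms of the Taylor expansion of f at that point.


No singular points in the scanned grid; C is smooth there.

Compute partial derivatives:
  f_x = -2*x - 5.
  f_y = 1.
f_y = 1 is a nonzero constant, so f_y never vanishes: no point (x, y) can satisfy f = f_x = f_y = 0. In particular no (x, y) ∈ {−4, ..., 4}² is singular; the curve is smooth.


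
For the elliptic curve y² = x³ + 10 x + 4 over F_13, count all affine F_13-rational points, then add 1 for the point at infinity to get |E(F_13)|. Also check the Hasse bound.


Affine points = {(0, 2), (0, 11), (3, 3), (3, 10), (4, 2), (4, 11), (5, 6), (5, 7), (7, 1), (7, 12), (9, 2), (9, 11), (10, 5), (10, 8)}; affine count = 14; |E(F_13)| = 15.

Discriminant check: Δ ∝ 4a³ + 27b² = 4·10³ + 27·4² = 4·1000 + 27·16 ≡ 12 (mod 13). Nonzero ⇒ E is nonsingular.
For each x ∈ F_13, compute rhs = x³ + 10·x + 4 mod 13, then count y ∈ F_13 with y² ≡ rhs.
  x = 0: rhs = 4, matching y values: 2, 11 (2 points).
  x = 1: rhs = 2, matching y values: none (0 points).
  x = 2: rhs = 6, matching y values: none (0 points).
  x = 3: rhs = 9, matching y values: 3, 10 (2 points).
  x = 4: rhs = 4, matching y values: 2, 11 (2 points).
  x = 5: rhs = 10, matching y values: 6, 7 (2 points).
  x = 6: rhs = 7, matching y values: none (0 points).
  x = 7: rhs = 1, matching y values: 1, 12 (2 points).
  x = 8: rhs = 11, matching y values: none (0 points).
  x = 9: rhs = 4, matching y values: 2, 11 (2 points).
  x = 10: rhs = 12, matching y values: 5, 8 (2 points).
  x = 11: rhs = 2, matching y values: none (0 points).
  x = 12: rhs = 6, matching y values: none (0 points).
Total affine count: 14.
Full point count |E(F_13)| = 14 + 1 = 15.
Hasse bound: |15 − (13+1)| = |1| = 1 ≤ 2√13 ≈ 7.2111 ✓.


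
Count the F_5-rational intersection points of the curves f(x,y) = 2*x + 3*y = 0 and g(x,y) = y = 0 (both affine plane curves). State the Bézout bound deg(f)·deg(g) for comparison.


Common zeros: {(0, 0)}; count = 1; Bézout bound = 1.

deg(f) = 1, deg(g) = 1, so Bézout bound = 1.
Scan x ∈ F_5. For each x, list the y ∈ F_5 with f(x, y) ≡ 0 and those with g(x, y) ≡ 0 (mod 5); the common zeros in that column are the intersection.
  x = 0: f ≡ 0 at y ∈ {0}; g ≡ 0 at y ∈ {0}; common: {0}.
  x = 1: f ≡ 0 at y ∈ {1}; g ≡ 0 at y ∈ {0}; common: ∅.
  x = 2: f ≡ 0 at y ∈ {2}; g ≡ 0 at y ∈ {0}; common: ∅.
  x = 3: f ≡ 0 at y ∈ {3}; g ≡ 0 at y ∈ {0}; common: ∅.
  x = 4: f ≡ 0 at y ∈ {4}; g ≡ 0 at y ∈ {0}; common: ∅.
Collecting: common zeros = {(0, 0)}, so the count is 1.
Comparison with the Bézout bound: 1 ≤ 1 = deg(f)·deg(g), as expected for curves with no common component (the bound is attained).


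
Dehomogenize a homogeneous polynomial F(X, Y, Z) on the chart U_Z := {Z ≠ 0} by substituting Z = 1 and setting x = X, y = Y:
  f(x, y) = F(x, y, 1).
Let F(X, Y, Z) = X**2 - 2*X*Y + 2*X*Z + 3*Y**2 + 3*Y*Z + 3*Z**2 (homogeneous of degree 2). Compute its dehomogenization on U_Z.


f(x, y) = x**2 - 2*x*y + 2*x + 3*y**2 + 3*y + 3

On U_Z we set Z = 1. Each monomial c·X^i·Y^j·Z^k in F becomes c·x^i·y^j·1^k = c·x^i·y^j.
Substituting Z = 1: F(X, Y, 1) = x**2 - 2*x*y + 2*x + 3*y**2 + 3*y + 3.
Note: deg(f) ≤ deg(F) = 2; strict inequality happens when F is divisible by Z (lost terms).


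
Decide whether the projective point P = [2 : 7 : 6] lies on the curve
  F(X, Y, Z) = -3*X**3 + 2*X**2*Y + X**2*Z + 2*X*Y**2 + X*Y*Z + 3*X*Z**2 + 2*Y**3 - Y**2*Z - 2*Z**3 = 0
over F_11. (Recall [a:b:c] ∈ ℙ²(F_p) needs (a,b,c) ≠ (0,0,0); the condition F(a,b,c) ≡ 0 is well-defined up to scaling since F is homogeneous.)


F(2,7,6) ≡ 6 (mod 11); P is NOT on the curve.

Evaluate F(2, 7, 6) term-by-term (mod 11).
  -3*X**3 ↦ -3·8·1·1 = -24
  2*X**2*Y ↦ 2·4·7·1 = 56
  X**2*Z ↦ 1·4·1·6 = 24
  2*X*Y**2 ↦ 2·2·49·1 = 196
  X*Y*Z ↦ 1·2·7·6 = 84
  3*X*Z**2 ↦ 3·2·1·36 = 216
  2*Y**3 ↦ 2·1·343·1 = 686
  -Y**2*Z ↦ -1·1·49·6 = -294
  -2*Z**3 ↦ -2·1·1·216 = -432
Sum: F(2, 7, 6) = (-24) + (56) + (24) + (196) + (84) + (216) + (686) + (-294) + (-432) = 512.
Reducing mod 11: 512 ≡ 6 (mod 11).
Since F(a, b, c) ≡ 6 ≠ 0 (mod 11), P does NOT lie on the curve.


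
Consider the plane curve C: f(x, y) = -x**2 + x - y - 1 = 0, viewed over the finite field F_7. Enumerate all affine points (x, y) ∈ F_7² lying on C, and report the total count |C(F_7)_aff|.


Affine F_7-points: {(0, 6), (1, 6), (2, 4), (3, 0), (4, 1), (5, 0), (6, 4)}; count = 7.

For each of the 49 pairs (x, y) ∈ F_7², evaluate f(x, y) mod 7. Record the zeros.
  x = 0: [0↦6, 1↦5, 2↦4, 3↦3, 4↦2, 5↦1, 6↦0]  zeros at y ∈ {6}
  x = 1: [0↦6, 1↦5, 2↦4, 3↦3, 4↦2, 5↦1, 6↦0]  zeros at y ∈ {6}
  x = 2: [0↦4, 1↦3, 2↦2, 3↦1, 4↦0, 5↦6, 6↦5]  zeros at y ∈ {4}
  x = 3: [0↦0, 1↦6, 2↦5, 3↦4, 4↦3, 5↦2, 6↦1]  zeros at y ∈ {0}
  x = 4: [0↦1, 1↦0, 2↦6, 3↦5, 4↦4, 5↦3, 6↦2]  zeros at y ∈ {1}
  x = 5: [0↦0, 1↦6, 2↦5, 3↦4, 4↦3, 5↦2, 6↦1]  zeros at y ∈ {0}
  x = 6: [0↦4, 1↦3, 2↦2, 3↦1, 4↦0, 5↦6, 6↦5]  zeros at y ∈ {4}
Collecting zeros: affine points = {(0, 6), (1, 6), (2, 4), (3, 0), (4, 1), (5, 0), (6, 4)}.
Total count |C(F_7)_aff| = 7.


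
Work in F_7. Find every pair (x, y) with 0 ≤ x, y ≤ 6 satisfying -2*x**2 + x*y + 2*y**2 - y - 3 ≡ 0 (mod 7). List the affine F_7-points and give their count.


Affine F_7-points: {(0, 5), (0, 6), (3, 0), (3, 6), (4, 0), (4, 2), (6, 3), (6, 5)}; count = 8.

For each of the 49 pairs (x, y) ∈ F_7², evaluate f(x, y) mod 7. Record the zeros.
  x = 0: [0↦4, 1↦5, 2↦3, 3↦5, 4↦4, 5↦0, 6↦0]  zeros at y ∈ {5, 6}
  x = 1: [0↦2, 1↦4, 2↦3, 3↦6, 4↦6, 5↦3, 6↦4]  zeros at y ∈ ∅
  x = 2: [0↦3, 1↦6, 2↦6, 3↦3, 4↦4, 5↦2, 6↦4]  zeros at y ∈ ∅
  x = 3: [0↦0, 1↦4, 2↦5, 3↦3, 4↦5, 5↦4, 6↦0]  zeros at y ∈ {0, 6}
  x = 4: [0↦0, 1↦5, 2↦0, 3↦6, 4↦2, 5↦2, 6↦6]  zeros at y ∈ {0, 2}
  x = 5: [0↦3, 1↦2, 2↦5, 3↦5, 4↦2, 5↦3, 6↦1]  zeros at y ∈ ∅
  x = 6: [0↦2, 1↦2, 2↦6, 3↦0, 4↦5, 5↦0, 6↦6]  zeros at y ∈ {3, 5}
Collecting zeros: affine points = {(0, 5), (0, 6), (3, 0), (3, 6), (4, 0), (4, 2), (6, 3), (6, 5)}.
Total count |C(F_7)_aff| = 8.


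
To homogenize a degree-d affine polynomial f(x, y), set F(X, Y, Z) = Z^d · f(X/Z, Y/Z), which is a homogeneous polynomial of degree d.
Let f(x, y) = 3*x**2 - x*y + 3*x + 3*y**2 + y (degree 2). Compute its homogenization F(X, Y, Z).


F(X, Y, Z) = 3*X**2 - X*Y + 3*X*Z + 3*Y**2 + Y*Z

deg(f) = 2.
Substitute x = X/Z, y = Y/Z into f, then multiply by Z^2.
  monomial 3·x^2·y^0 ↦ 3·X^2·Y^0·Z^0.
  monomial -1·x^1·y^1 ↦ -1·X^1·Y^1·Z^0.
  monomial 3·x^1·y^0 ↦ 3·X^1·Y^0·Z^1.
  monomial 3·x^0·y^2 ↦ 3·X^0·Y^2·Z^0.
  monomial 1·x^0·y^1 ↦ 1·X^0·Y^1·Z^1.
Collecting: F(X, Y, Z) = 3*X**2 - X*Y + 3*X*Z + 3*Y**2 + Y*Z.


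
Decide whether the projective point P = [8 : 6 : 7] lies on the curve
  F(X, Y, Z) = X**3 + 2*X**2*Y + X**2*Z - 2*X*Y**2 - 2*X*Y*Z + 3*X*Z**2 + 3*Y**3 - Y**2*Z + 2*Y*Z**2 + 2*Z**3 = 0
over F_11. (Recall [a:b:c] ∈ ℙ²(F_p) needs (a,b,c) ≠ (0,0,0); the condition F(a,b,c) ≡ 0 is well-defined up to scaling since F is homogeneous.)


F(8,6,7) ≡ 4 (mod 11); P is NOT on the curve.

Evaluate F(8, 6, 7) term-by-term (mod 11).
  X**3 ↦ 1·512·1·1 = 512
  2*X**2*Y ↦ 2·64·6·1 = 768
  X**2*Z ↦ 1·64·1·7 = 448
  -2*X*Y**2 ↦ -2·8·36·1 = -576
  -2*X*Y*Z ↦ -2·8·6·7 = -672
  3*X*Z**2 ↦ 3·8·1·49 = 1176
  3*Y**3 ↦ 3·1·216·1 = 648
  -Y**2*Z ↦ -1·1·36·7 = -252
  2*Y*Z**2 ↦ 2·1·6·49 = 588
  2*Z**3 ↦ 2·1·1·343 = 686
Sum: F(8, 6, 7) = (512) + (768) + (448) + (-576) + (-672) + (1176) + (648) + (-252) + (588) + (686) = 3326.
Reducing mod 11: 3326 ≡ 4 (mod 11).
Since F(a, b, c) ≡ 4 ≠ 0 (mod 11), P does NOT lie on the curve.


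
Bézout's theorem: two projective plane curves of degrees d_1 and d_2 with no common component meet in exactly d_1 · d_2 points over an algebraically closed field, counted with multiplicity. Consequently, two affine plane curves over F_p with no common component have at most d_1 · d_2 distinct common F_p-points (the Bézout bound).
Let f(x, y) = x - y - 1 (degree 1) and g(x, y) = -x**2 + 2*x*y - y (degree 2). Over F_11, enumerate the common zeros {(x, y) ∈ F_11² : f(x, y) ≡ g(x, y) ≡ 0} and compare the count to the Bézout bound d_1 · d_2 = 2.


Common zeros: {(5, 4), (9, 8)}; count = 2; Bézout bound = 2.

deg(f) = 1, deg(g) = 2, so Bézout bound = 2.
Scan x ∈ F_11. For each x, list the y ∈ F_11 with f(x, y) ≡ 0 and those with g(x, y) ≡ 0 (mod 11); the common zeros in that column are the intersection.
  x = 0: f ≡ 0 at y ∈ {10}; g ≡ 0 at y ∈ {0}; common: ∅.
  x = 1: f ≡ 0 at y ∈ {0}; g ≡ 0 at y ∈ {1}; common: ∅.
  x = 2: f ≡ 0 at y ∈ {1}; g ≡ 0 at y ∈ {5}; common: ∅.
  x = 3: f ≡ 0 at y ∈ {2}; g ≡ 0 at y ∈ {4}; common: ∅.
  x = 4: f ≡ 0 at y ∈ {3}; g ≡ 0 at y ∈ {7}; common: ∅.
  x = 5: f ≡ 0 at y ∈ {4}; g ≡ 0 at y ∈ {4}; common: {4}.
  x = 6: f ≡ 0 at y ∈ {5}; g ≡ 0 at y ∈ ∅; common: ∅.
  x = 7: f ≡ 0 at y ∈ {6}; g ≡ 0 at y ∈ {8}; common: ∅.
  x = 8: f ≡ 0 at y ∈ {7}; g ≡ 0 at y ∈ {5}; common: ∅.
  x = 9: f ≡ 0 at y ∈ {8}; g ≡ 0 at y ∈ {8}; common: {8}.
  x = 10: f ≡ 0 at y ∈ {9}; g ≡ 0 at y ∈ {7}; common: ∅.
Collecting: common zeros = {(5, 4), (9, 8)}, so the count is 2.
Comparison with the Bézout bound: 2 ≤ 2 = deg(f)·deg(g), as expected for curves with no common component (the bound is attained).
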